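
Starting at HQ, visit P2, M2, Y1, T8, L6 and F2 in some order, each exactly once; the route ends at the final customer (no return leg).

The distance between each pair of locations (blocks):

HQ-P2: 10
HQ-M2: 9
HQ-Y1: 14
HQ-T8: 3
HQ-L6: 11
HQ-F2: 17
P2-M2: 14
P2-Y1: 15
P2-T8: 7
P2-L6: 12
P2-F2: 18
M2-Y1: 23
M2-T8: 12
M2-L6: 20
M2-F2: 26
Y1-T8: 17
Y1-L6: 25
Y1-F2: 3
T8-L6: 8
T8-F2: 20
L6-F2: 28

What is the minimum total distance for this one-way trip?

Shortest open route: 59 blocks.

There are 6! = 720 possible orderings.
HQ → P2 → M2 → Y1 → T8 → L6 → F2: 10+14+23+17+8+28 = 100
HQ → P2 → M2 → Y1 → T8 → F2 → L6: 10+14+23+17+20+28 = 112
HQ → P2 → M2 → Y1 → L6 → T8 → F2: 10+14+23+25+8+20 = 100
HQ → P2 → M2 → Y1 → L6 → F2 → T8: 10+14+23+25+28+20 = 120
HQ → P2 → M2 → Y1 → F2 → T8 → L6: 10+14+23+3+20+8 = 78
HQ → P2 → M2 → Y1 → F2 → L6 → T8: 10+14+23+3+28+8 = 86
HQ → P2 → M2 → T8 → Y1 → L6 → F2: 10+14+12+17+25+28 = 106
HQ → P2 → M2 → T8 → Y1 → F2 → L6: 10+14+12+17+3+28 = 84
… (712 more)
HQ → M2 → T8 → L6 → P2 → Y1 → F2: 9+12+8+12+15+3 = 59  ← best
The minimum is 59.
One shortest path: HQ → M2 → T8 → L6 → P2 → Y1 → F2.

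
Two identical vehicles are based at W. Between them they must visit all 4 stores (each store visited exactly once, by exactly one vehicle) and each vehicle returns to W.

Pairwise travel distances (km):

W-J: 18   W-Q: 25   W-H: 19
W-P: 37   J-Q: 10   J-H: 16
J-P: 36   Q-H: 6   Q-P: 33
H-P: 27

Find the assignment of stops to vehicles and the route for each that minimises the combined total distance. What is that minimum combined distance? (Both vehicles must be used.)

127 km — the smallest possible combined total.

Check every non-empty split of the stops between the two vehicles; for each half take its own optimal tour:
  {J} + {Q, H, P}: 36 + 95 = 131
  {Q} + {J, H, P}: 50 + 98 = 148
  {J, Q} + {H, P}: 53 + 83 = 136
  {H} + {J, Q, P}: 38 + 98 = 136
  {J, H} + {Q, P}: 53 + 95 = 148
  {Q, H} + {J, P}: 50 + 91 = 141
  … (7 splits in total)
  {J, Q, H} + {P}: 53 + 74 = 127  ← best
Best: vehicle 1 W → J → Q → H → W = 53; vehicle 2 W → P → W = 74; combined 127.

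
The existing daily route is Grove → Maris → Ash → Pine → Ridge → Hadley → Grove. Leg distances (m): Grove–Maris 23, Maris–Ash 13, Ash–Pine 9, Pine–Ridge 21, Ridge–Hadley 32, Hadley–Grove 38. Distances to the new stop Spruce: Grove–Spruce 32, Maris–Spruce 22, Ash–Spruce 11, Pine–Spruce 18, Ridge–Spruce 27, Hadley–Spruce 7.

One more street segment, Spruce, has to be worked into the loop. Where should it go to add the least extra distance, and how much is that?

Insertion cost between consecutive stops i–j is d(i,Spruce) + d(Spruce,j) − d(i,j):
  between Grove and Maris: 32 + 22 − 23 = 31
  between Maris and Ash: 22 + 11 − 13 = 20
  between Ash and Pine: 11 + 18 − 9 = 20
  between Pine and Ridge: 18 + 27 − 21 = 24
  between Ridge and Hadley: 27 + 7 − 32 = 2
  between Hadley and Grove: 7 + 32 − 38 = 1
Cheapest insertion is between Hadley and Grove, adding 1.
New total = 136 + 1 = 137.

Minimum extra distance: 1 m, inserting Spruce between Hadley and Grove.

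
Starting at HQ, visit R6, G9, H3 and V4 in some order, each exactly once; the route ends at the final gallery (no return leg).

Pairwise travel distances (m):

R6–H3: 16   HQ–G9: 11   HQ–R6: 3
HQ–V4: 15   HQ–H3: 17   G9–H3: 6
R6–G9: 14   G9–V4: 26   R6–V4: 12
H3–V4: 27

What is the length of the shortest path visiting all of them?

There are 4! = 24 possible orderings.
HQ→R6→G9→H3→V4: 3+14+6+27 = 50
HQ→R6→G9→V4→H3: 3+14+26+27 = 70
HQ→R6→H3→G9→V4: 3+16+6+26 = 51
HQ→R6→H3→V4→G9: 3+16+27+26 = 72
HQ→R6→V4→G9→H3: 3+12+26+6 = 47
HQ→R6→V4→H3→G9: 3+12+27+6 = 48
HQ→G9→R6→H3→V4: 11+14+16+27 = 68
HQ→G9→R6→V4→H3: 11+14+12+27 = 64
HQ→G9→H3→R6→V4: 11+6+16+12 = 45
HQ→G9→H3→V4→R6: 11+6+27+12 = 56
HQ→G9→V4→R6→H3: 11+26+12+16 = 65
HQ→G9→V4→H3→R6: 11+26+27+16 = 80
HQ→H3→R6→G9→V4: 17+16+14+26 = 73
HQ→H3→R6→V4→G9: 17+16+12+26 = 71
… (10 more)
The minimum is 45.
One shortest path: HQ → G9 → H3 → R6 → V4.

45 m — the minimum one-way total.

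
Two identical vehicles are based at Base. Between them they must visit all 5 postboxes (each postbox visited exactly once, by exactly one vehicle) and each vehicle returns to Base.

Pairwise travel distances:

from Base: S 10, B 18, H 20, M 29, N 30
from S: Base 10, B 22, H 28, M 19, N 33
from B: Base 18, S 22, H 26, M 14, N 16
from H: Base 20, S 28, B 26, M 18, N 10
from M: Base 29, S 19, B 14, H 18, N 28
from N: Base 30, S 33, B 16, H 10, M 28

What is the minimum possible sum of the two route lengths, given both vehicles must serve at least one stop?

Minimum combined distance: 109.

Check every non-empty split of the stops between the two vehicles; for each half take its own optimal tour:
  {S} + {B, H, M, N}: 20 + 89 = 109
  {B} + {S, H, M, N}: 36 + 87 = 123
  {S, B} + {H, M, N}: 50 + 87 = 137
  {H} + {S, B, M, N}: 40 + 89 = 129
  {S, H} + {B, M, N}: 58 + 89 = 147
  {B, H} + {S, M, N}: 64 + 87 = 151
  … (15 splits in total)
Best: vehicle 1 Base → S → Base = 20; vehicle 2 Base → H → N → B → M → Base = 89; combined 109.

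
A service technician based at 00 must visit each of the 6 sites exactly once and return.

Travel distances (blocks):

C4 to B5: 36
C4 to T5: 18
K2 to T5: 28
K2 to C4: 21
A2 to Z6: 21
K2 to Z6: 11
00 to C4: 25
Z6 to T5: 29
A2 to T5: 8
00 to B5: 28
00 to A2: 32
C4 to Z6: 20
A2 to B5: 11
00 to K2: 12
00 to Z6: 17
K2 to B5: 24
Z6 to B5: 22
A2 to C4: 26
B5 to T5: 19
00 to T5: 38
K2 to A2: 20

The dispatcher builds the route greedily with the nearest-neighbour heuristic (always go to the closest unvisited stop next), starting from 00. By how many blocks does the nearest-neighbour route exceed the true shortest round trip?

From 00: K2=12, Z6=17, C4=25, B5=28, A2=32, T5=38 → choose K2 (12).
From K2: Z6=11, A2=20, C4=21, B5=24, T5=28 → choose Z6 (11).
From Z6: C4=20, A2=21, B5=22, T5=29 → choose C4 (20).
From C4: T5=18, A2=26, B5=36 → choose T5 (18).
From T5: A2=8, B5=19 → choose A2 (8).
From A2: B5=11 → choose B5 (11).
NN route 00 → K2 → Z6 → C4 → T5 → A2 → B5 → 00 costs 108.
Optimal: 00 → K2 → Z6 → B5 → A2 → T5 → C4 → 00 costs 107 (by enumerating all 360 distinct tours).
Excess = 108 − 107 = 1.

Excess over optimum: 1 blocks.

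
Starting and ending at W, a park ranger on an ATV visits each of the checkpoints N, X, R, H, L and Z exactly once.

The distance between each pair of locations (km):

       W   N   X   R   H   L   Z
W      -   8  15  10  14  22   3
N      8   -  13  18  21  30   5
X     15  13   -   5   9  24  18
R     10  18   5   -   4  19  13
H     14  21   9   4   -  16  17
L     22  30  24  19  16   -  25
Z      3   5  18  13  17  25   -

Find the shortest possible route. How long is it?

68 km — the shortest possible round trip.

With 6 stops there are 6!/2 = 360 distinct round trips (a route and its reverse cost the same).
W - N - X - R - H - L - Z - W: 8+13+5+4+16+25+3 = 74
W - N - X - R - H - Z - L - W: 8+13+5+4+17+25+22 = 94
W - N - X - R - L - H - Z - W: 8+13+5+19+16+17+3 = 81
W - N - X - R - L - Z - H - W: 8+13+5+19+25+17+14 = 101
W - N - X - R - Z - H - L - W: 8+13+5+13+17+16+22 = 94
W - N - X - R - Z - L - H - W: 8+13+5+13+25+16+14 = 94
W - N - X - H - R - L - Z - W: 8+13+9+4+19+25+3 = 81
W - N - X - H - R - Z - L - W: 8+13+9+4+13+25+22 = 94
… (352 more)
W - L - H - R - X - N - Z - W: 22+16+4+5+13+5+3 = 68  ← best
The minimum is 68.
One optimal route: W → L → H → R → X → N → Z → W (or its reverse).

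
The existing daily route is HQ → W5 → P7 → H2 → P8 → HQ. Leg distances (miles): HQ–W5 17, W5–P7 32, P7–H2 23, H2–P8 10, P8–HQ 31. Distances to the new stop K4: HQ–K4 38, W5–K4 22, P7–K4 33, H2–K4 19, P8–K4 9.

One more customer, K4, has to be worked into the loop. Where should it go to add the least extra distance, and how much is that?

Insertion cost between consecutive stops i–j is d(i,K4) + d(K4,j) − d(i,j):
  between HQ and W5: 38 + 22 − 17 = 43
  between W5 and P7: 22 + 33 − 32 = 23
  between P7 and H2: 33 + 19 − 23 = 29
  between H2 and P8: 19 + 9 − 10 = 18
  between P8 and HQ: 9 + 38 − 31 = 16
Cheapest insertion is between P8 and HQ, adding 16.
New total = 113 + 16 = 129.

+16 miles — insert K4 between P8 and HQ.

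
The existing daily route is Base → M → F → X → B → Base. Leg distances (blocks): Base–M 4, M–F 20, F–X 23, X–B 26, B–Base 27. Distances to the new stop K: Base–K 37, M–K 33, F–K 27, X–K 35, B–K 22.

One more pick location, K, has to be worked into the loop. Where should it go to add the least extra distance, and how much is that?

+31 blocks — insert K between X and B.

Insertion cost between consecutive stops i–j is d(i,K) + d(K,j) − d(i,j):
  between Base and M: 37 + 33 − 4 = 66
  between M and F: 33 + 27 − 20 = 40
  between F and X: 27 + 35 − 23 = 39
  between X and B: 35 + 22 − 26 = 31
  between B and Base: 22 + 37 − 27 = 32
Cheapest insertion is between X and B, adding 31.
New total = 100 + 31 = 131.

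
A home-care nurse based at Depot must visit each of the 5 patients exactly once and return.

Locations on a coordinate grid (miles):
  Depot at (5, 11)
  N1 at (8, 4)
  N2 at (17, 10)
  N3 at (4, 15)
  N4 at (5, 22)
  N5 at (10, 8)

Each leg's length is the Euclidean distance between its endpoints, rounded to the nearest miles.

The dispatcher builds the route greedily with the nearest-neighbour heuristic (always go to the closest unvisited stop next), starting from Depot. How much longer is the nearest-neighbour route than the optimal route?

6 miles longer than the optimal tour.

Depot: N3=4, N5=6, N1=8, N4=11, N2=12 ⇒ N3
N3: N4=7, N5=9, N1=12, N2=14 ⇒ N4
N4: N5=15, N2=17, N1=18 ⇒ N5
N5: N1=4, N2=7 ⇒ N1
N1: N2=11 ⇒ N2
NN route Depot → N3 → N4 → N5 → N1 → N2 → Depot costs 53.
Optimal: Depot → N1 → N5 → N2 → N4 → N3 → Depot costs 47 (by enumerating all 60 distinct tours).
Excess = 53 − 47 = 6.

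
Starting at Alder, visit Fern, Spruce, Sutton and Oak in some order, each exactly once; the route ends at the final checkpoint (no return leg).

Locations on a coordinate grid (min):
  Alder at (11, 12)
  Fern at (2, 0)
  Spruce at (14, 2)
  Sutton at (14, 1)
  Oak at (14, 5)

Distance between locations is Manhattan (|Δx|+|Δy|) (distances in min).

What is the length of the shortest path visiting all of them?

There are 4! = 24 possible orderings.
Alder - Fern - Spruce - Sutton - Oak: 21+14+1+4 = 40
Alder - Fern - Spruce - Oak - Sutton: 21+14+3+4 = 42
Alder - Fern - Sutton - Spruce - Oak: 21+13+1+3 = 38
Alder - Fern - Sutton - Oak - Spruce: 21+13+4+3 = 41
Alder - Fern - Oak - Spruce - Sutton: 21+17+3+1 = 42
Alder - Fern - Oak - Sutton - Spruce: 21+17+4+1 = 43
Alder - Spruce - Fern - Sutton - Oak: 13+14+13+4 = 44
Alder - Spruce - Fern - Oak - Sutton: 13+14+17+4 = 48
Alder - Spruce - Sutton - Fern - Oak: 13+1+13+17 = 44
Alder - Spruce - Sutton - Oak - Fern: 13+1+4+17 = 35
Alder - Spruce - Oak - Fern - Sutton: 13+3+17+13 = 46
Alder - Spruce - Oak - Sutton - Fern: 13+3+4+13 = 33
Alder - Sutton - Fern - Spruce - Oak: 14+13+14+3 = 44
Alder - Sutton - Fern - Oak - Spruce: 14+13+17+3 = 47
… (10 more)
Alder - Oak - Spruce - Sutton - Fern: 10+3+1+13 = 27  ← best
The minimum is 27.
One shortest path: Alder → Oak → Spruce → Sutton → Fern.

Minimum one-way distance = 27 min.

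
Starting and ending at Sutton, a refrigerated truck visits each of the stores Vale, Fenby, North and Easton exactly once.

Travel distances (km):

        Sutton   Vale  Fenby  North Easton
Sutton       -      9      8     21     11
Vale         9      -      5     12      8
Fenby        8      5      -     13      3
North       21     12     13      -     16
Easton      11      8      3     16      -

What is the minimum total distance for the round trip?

There are 12 distinct closed tours to check (reversals are equivalent).
Sutton - Vale - Fenby - North - Easton - Sutton: 9+5+13+16+11 = 54
Sutton - Vale - Fenby - Easton - North - Sutton: 9+5+3+16+21 = 54
Sutton - Vale - North - Fenby - Easton - Sutton: 9+12+13+3+11 = 48
Sutton - Vale - North - Easton - Fenby - Sutton: 9+12+16+3+8 = 48
Sutton - Vale - Easton - Fenby - North - Sutton: 9+8+3+13+21 = 54
Sutton - Vale - Easton - North - Fenby - Sutton: 9+8+16+13+8 = 54
Sutton - Fenby - Vale - North - Easton - Sutton: 8+5+12+16+11 = 52
Sutton - Fenby - Vale - Easton - North - Sutton: 8+5+8+16+21 = 58
Sutton - Fenby - North - Vale - Easton - Sutton: 8+13+12+8+11 = 52
Sutton - Fenby - Easton - Vale - North - Sutton: 8+3+8+12+21 = 52
Sutton - North - Vale - Fenby - Easton - Sutton: 21+12+5+3+11 = 52
Sutton - North - Fenby - Vale - Easton - Sutton: 21+13+5+8+11 = 58
The minimum is 48.
One optimal route: Sutton → Vale → North → Fenby → Easton → Sutton (or its reverse).

Shortest round trip = 48 km.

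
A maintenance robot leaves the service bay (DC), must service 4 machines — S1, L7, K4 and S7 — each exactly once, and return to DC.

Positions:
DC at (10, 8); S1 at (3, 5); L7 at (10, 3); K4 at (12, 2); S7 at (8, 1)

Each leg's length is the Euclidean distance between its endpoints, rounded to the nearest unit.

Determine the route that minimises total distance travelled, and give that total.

Shortest round trip = 25.

DC→S1→L7→K4→S7→DC: 8+7+2+4+7 = 28
DC→S1→L7→S7→K4→DC: 8+7+3+4+6 = 28
DC→S1→K4→L7→S7→DC: 8+9+2+3+7 = 29
DC→S1→K4→S7→L7→DC: 8+9+4+3+5 = 29
DC→S1→S7→L7→K4→DC: 8+6+3+2+6 = 25
DC→S1→S7→K4→L7→DC: 8+6+4+2+5 = 25
DC→L7→S1→K4→S7→DC: 5+7+9+4+7 = 32
DC→L7→S1→S7→K4→DC: 5+7+6+4+6 = 28
DC→L7→K4→S1→S7→DC: 5+2+9+6+7 = 29
DC→L7→S7→S1→K4→DC: 5+3+6+9+6 = 29
DC→K4→S1→L7→S7→DC: 6+9+7+3+7 = 32
DC→K4→L7→S1→S7→DC: 6+2+7+6+7 = 28
The minimum is 25.
One optimal route: DC → S1 → S7 → L7 → K4 → DC (or its reverse).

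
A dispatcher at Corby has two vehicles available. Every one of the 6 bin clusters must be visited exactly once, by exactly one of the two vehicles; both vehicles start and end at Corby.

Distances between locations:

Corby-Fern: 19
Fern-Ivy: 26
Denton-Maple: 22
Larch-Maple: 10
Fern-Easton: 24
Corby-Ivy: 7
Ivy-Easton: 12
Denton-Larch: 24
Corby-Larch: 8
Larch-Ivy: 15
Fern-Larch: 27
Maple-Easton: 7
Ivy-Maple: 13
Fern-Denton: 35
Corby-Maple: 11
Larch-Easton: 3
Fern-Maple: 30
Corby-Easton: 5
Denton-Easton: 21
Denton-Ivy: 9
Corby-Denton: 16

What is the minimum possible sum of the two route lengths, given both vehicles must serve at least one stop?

94 — the smallest possible combined total.

Check every non-empty split of the stops between the two vehicles; for each half take its own optimal tour:
  {Fern} + {Denton, Larch, Ivy, Maple, Easton}: 38 + 56 = 94
  {Denton} + {Fern, Larch, Ivy, Maple, Easton}: 32 + 76 = 108
  {Fern, Denton} + {Larch, Ivy, Maple, Easton}: 70 + 38 = 108
  {Larch} + {Fern, Denton, Ivy, Maple, Easton}: 16 + 88 = 104
  {Fern, Larch} + {Denton, Ivy, Maple, Easton}: 54 + 50 = 104
  {Denton, Larch} + {Fern, Ivy, Maple, Easton}: 48 + 70 = 118
  … (31 splits in total)
Best: vehicle 1 Corby → Fern → Corby = 38; vehicle 2 Corby → Denton → Ivy → Maple → Larch → Easton → Corby = 56; combined 94.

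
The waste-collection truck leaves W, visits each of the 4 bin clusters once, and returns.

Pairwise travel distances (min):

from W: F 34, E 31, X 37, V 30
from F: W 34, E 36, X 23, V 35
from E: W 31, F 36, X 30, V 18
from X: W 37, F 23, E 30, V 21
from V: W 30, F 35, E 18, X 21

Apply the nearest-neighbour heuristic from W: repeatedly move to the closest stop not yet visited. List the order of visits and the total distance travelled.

Total distance 135 min via the nearest-neighbour route W → V → E → X → F → W.

W → [V:30 / E:31 / F:34 / X:37] → V (30)
V → [E:18 / X:21 / F:35] → E (18)
E → [X:30 / F:36] → X (30)
X → [F:23] → F (23)
Return F→W: 34.
Total = 30 + 18 + 30 + 23 + 34 = 135.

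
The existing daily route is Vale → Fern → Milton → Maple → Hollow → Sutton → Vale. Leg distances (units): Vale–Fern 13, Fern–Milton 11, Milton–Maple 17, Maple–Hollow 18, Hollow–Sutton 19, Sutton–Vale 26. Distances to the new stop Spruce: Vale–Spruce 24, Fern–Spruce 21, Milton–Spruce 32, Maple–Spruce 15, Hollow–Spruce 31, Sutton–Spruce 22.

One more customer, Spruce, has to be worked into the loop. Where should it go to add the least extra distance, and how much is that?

Minimum extra distance: 20, inserting Spruce between Sutton and Vale.

Insertion cost between consecutive stops i–j is d(i,Spruce) + d(Spruce,j) − d(i,j):
  between Vale and Fern: 24 + 21 − 13 = 32
  between Fern and Milton: 21 + 32 − 11 = 42
  between Milton and Maple: 32 + 15 − 17 = 30
  between Maple and Hollow: 15 + 31 − 18 = 28
  between Hollow and Sutton: 31 + 22 − 19 = 34
  between Sutton and Vale: 22 + 24 − 26 = 20
Cheapest insertion is between Sutton and Vale, adding 20.
New total = 104 + 20 = 124.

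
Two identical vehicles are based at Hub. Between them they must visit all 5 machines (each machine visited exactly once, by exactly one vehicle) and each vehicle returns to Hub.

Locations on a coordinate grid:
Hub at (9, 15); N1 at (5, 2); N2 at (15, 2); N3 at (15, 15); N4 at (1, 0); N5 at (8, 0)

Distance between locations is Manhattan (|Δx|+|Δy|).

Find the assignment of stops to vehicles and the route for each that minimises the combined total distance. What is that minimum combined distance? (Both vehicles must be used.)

There are 2^4 − 1 = 15 ways to divide the 5 stops into two non-empty groups. For each, the best each vehicle can do is its own shortest tour through its group:
  {N1} + {N2, N3, N4, N5}: 34 + 58 = 92
  {N2} + {N1, N3, N4, N5}: 38 + 58 = 96
  {N1, N2} + {N3, N4, N5}: 46 + 58 = 104
  {N3} + {N1, N2, N4, N5}: 12 + 58 = 70
  {N1, N3} + {N2, N4, N5}: 46 + 58 = 104
  {N2, N3} + {N1, N4, N5}: 38 + 46 = 84
  … (15 splits in total)
Best: vehicle 1 Hub → N3 → Hub = 12; vehicle 2 Hub → N1 → N4 → N5 → N2 → Hub = 58; combined 70.

70 — the smallest possible combined total.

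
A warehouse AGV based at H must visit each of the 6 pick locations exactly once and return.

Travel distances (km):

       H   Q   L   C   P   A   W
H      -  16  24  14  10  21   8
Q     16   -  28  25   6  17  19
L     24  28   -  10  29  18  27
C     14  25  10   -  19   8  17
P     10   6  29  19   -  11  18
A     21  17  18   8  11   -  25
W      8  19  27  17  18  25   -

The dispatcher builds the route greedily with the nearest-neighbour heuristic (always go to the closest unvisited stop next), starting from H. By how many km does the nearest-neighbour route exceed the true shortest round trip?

16 km longer than the optimal tour.

From H: W=8, P=10, C=14, Q=16, A=21, L=24 → choose W (8).
From W: C=17, P=18, Q=19, A=25, L=27 → choose C (17).
From C: A=8, L=10, P=19, Q=25 → choose A (8).
From A: P=11, Q=17, L=18 → choose P (11).
From P: Q=6, L=29 → choose Q (6).
From Q: L=28 → choose L (28).
NN route H → W → C → A → P → Q → L → H costs 102.
Optimal: H → Q → P → A → L → C → W → H costs 86 (by enumerating all 360 distinct tours).
Excess = 102 − 86 = 16.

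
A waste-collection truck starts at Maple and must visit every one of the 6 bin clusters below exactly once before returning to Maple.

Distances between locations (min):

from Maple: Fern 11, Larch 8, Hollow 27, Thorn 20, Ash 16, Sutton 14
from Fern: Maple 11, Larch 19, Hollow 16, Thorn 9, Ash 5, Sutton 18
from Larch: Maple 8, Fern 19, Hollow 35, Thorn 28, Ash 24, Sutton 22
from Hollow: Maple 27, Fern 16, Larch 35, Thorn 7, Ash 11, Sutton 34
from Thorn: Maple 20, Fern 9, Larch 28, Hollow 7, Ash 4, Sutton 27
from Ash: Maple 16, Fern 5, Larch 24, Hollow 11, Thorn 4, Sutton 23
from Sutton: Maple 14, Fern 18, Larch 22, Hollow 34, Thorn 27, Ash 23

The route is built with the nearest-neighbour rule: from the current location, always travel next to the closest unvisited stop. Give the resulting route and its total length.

From Maple: distances to unvisited — Larch=8, Fern=11, Sutton=14, Ash=16, Thorn=20, Hollow=27. Nearest is Larch (8).
From Larch: distances to unvisited — Fern=19, Sutton=22, Ash=24, Thorn=28, Hollow=35. Nearest is Fern (19).
From Fern: distances to unvisited — Ash=5, Thorn=9, Hollow=16, Sutton=18. Nearest is Ash (5).
From Ash: distances to unvisited — Thorn=4, Hollow=11, Sutton=23. Nearest is Thorn (4).
From Thorn: distances to unvisited — Hollow=7, Sutton=27. Nearest is Hollow (7).
From Hollow: distances to unvisited — Sutton=34. Nearest is Sutton (34).
Return Sutton→Maple: 14.
Total = 8 + 19 + 5 + 4 + 7 + 34 + 14 = 91.

Total distance 91 min via the nearest-neighbour route Maple → Larch → Fern → Ash → Thorn → Hollow → Sutton → Maple.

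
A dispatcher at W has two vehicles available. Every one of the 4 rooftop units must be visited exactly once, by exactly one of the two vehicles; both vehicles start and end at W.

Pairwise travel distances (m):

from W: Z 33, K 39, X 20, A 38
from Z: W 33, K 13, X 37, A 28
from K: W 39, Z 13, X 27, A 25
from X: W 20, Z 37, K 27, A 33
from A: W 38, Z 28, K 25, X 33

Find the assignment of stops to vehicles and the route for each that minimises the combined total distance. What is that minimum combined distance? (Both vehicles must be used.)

Check every non-empty split of the stops between the two vehicles; for each half take its own optimal tour:
  {Z} + {K, X, A}: 66 + 110 = 176
  {K} + {Z, X, A}: 78 + 114 = 192
  {Z, K} + {X, A}: 85 + 91 = 176
  {X} + {Z, K, A}: 40 + 109 = 149
  {Z, X} + {K, A}: 90 + 102 = 192
  {K, X} + {Z, A}: 86 + 99 = 185
  … (7 splits in total)
Best: vehicle 1 W → X → W = 40; vehicle 2 W → Z → K → A → W = 109; combined 149.

149 m — the smallest possible combined total.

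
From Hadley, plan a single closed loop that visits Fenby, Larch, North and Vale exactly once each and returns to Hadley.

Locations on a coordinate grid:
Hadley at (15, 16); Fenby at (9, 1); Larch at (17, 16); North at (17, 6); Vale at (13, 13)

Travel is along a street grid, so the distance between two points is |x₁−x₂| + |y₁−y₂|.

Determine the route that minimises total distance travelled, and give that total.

46 — the shortest possible round trip.

With 4 stops there are 4!/2 = 12 distinct round trips (a route and its reverse cost the same).
Hadley → Fenby → Larch → North → Vale → Hadley: 21+23+10+11+5 = 70
Hadley → Fenby → Larch → Vale → North → Hadley: 21+23+7+11+12 = 74
Hadley → Fenby → North → Larch → Vale → Hadley: 21+13+10+7+5 = 56
Hadley → Fenby → North → Vale → Larch → Hadley: 21+13+11+7+2 = 54
Hadley → Fenby → Vale → Larch → North → Hadley: 21+16+7+10+12 = 66
Hadley → Fenby → Vale → North → Larch → Hadley: 21+16+11+10+2 = 60
Hadley → Larch → Fenby → North → Vale → Hadley: 2+23+13+11+5 = 54
Hadley → Larch → Fenby → Vale → North → Hadley: 2+23+16+11+12 = 64
Hadley → Larch → North → Fenby → Vale → Hadley: 2+10+13+16+5 = 46
Hadley → Larch → Vale → Fenby → North → Hadley: 2+7+16+13+12 = 50
Hadley → North → Fenby → Larch → Vale → Hadley: 12+13+23+7+5 = 60
Hadley → North → Larch → Fenby → Vale → Hadley: 12+10+23+16+5 = 66
The minimum is 46.
One optimal route: Hadley → Larch → North → Fenby → Vale → Hadley (or its reverse).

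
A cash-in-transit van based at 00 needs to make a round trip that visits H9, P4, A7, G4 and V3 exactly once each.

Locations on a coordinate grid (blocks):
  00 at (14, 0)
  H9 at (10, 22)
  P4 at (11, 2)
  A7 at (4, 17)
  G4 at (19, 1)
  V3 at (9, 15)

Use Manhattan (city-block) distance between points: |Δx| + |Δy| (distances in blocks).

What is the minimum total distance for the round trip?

00 → H9 → P4 → A7 → G4 → V3 → 00: 26+21+22+31+24+20 = 144
00 → H9 → P4 → A7 → V3 → G4 → 00: 26+21+22+7+24+6 = 106
00 → H9 → P4 → G4 → A7 → V3 → 00: 26+21+9+31+7+20 = 114
00 → H9 → P4 → G4 → V3 → A7 → 00: 26+21+9+24+7+27 = 114
00 → H9 → P4 → V3 → A7 → G4 → 00: 26+21+15+7+31+6 = 106
00 → H9 → P4 → V3 → G4 → A7 → 00: 26+21+15+24+31+27 = 144
00 → H9 → A7 → P4 → G4 → V3 → 00: 26+11+22+9+24+20 = 112
00 → H9 → A7 → P4 → V3 → G4 → 00: 26+11+22+15+24+6 = 104
00 → H9 → A7 → G4 → P4 → V3 → 00: 26+11+31+9+15+20 = 112
00 → H9 → A7 → G4 → V3 → P4 → 00: 26+11+31+24+15+5 = 112
00 → H9 → A7 → V3 → P4 → G4 → 00: 26+11+7+15+9+6 = 74
00 → H9 → A7 → V3 → G4 → P4 → 00: 26+11+7+24+9+5 = 82
00 → H9 → G4 → P4 → A7 → V3 → 00: 26+30+9+22+7+20 = 114
00 → H9 → G4 → P4 → V3 → A7 → 00: 26+30+9+15+7+27 = 114
… (46 more)
The minimum is 74.
One optimal route: 00 → H9 → A7 → V3 → P4 → G4 → 00 (or its reverse).

74 blocks — the shortest possible round trip.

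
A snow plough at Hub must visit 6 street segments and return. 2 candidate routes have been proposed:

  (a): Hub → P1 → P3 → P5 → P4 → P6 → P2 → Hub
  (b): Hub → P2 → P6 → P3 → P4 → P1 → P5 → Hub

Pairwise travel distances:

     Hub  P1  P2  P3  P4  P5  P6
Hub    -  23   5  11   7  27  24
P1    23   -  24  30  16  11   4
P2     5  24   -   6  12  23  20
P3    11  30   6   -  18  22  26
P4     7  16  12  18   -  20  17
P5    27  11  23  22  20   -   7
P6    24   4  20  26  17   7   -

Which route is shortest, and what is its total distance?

Shortest is (b), total 123.

(a): 23 + 30 + 22 + 20 + 17 + 20 + 5 = 137
(b): 5 + 20 + 26 + 18 + 16 + 11 + 27 = 123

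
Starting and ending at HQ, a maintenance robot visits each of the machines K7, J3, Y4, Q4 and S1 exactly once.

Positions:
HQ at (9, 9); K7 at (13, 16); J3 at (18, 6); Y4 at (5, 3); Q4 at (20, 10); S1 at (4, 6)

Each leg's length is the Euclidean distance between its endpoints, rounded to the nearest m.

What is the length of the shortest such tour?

Shortest round trip = 43 m.

With 5 stops there are 5!/2 = 60 distinct round trips (a route and its reverse cost the same).
HQ-K7-J3-Y4-Q4-S1-HQ: 8+11+13+17+16+6 = 71
HQ-K7-J3-Y4-S1-Q4-HQ: 8+11+13+3+16+11 = 62
HQ-K7-J3-Q4-Y4-S1-HQ: 8+11+4+17+3+6 = 49
HQ-K7-J3-Q4-S1-Y4-HQ: 8+11+4+16+3+7 = 49
HQ-K7-J3-S1-Y4-Q4-HQ: 8+11+14+3+17+11 = 64
HQ-K7-J3-S1-Q4-Y4-HQ: 8+11+14+16+17+7 = 73
HQ-K7-Y4-J3-Q4-S1-HQ: 8+15+13+4+16+6 = 62
HQ-K7-Y4-J3-S1-Q4-HQ: 8+15+13+14+16+11 = 77
HQ-K7-Y4-Q4-J3-S1-HQ: 8+15+17+4+14+6 = 64
HQ-K7-Y4-Q4-S1-J3-HQ: 8+15+17+16+14+9 = 79
HQ-K7-Y4-S1-J3-Q4-HQ: 8+15+3+14+4+11 = 55
HQ-K7-Y4-S1-Q4-J3-HQ: 8+15+3+16+4+9 = 55
HQ-K7-Q4-J3-Y4-S1-HQ: 8+9+4+13+3+6 = 43
HQ-K7-Q4-J3-S1-Y4-HQ: 8+9+4+14+3+7 = 45
… (46 more)
The minimum is 43.
One optimal route: HQ → K7 → Q4 → J3 → Y4 → S1 → HQ (or its reverse).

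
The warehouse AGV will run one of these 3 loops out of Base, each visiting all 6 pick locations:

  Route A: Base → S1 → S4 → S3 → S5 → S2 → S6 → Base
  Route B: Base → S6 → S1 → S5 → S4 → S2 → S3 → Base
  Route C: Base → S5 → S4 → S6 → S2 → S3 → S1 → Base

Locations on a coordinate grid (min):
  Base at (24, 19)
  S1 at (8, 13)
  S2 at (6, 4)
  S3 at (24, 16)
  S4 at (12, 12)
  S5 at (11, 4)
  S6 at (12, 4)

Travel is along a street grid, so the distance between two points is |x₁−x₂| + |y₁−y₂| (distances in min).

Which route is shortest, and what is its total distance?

Route A: 22 + 5 + 16 + 25 + 5 + 6 + 27 = 106
Route B: 27 + 13 + 12 + 9 + 14 + 30 + 3 = 108
Route C: 28 + 9 + 8 + 6 + 30 + 19 + 22 = 122

Shortest is Route A, total 106 min.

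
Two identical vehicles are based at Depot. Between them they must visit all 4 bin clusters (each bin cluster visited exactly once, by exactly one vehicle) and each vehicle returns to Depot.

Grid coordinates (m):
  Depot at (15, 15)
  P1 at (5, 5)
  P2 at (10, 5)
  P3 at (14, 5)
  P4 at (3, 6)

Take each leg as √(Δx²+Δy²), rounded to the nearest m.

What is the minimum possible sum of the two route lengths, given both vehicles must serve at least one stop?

Try each way of splitting the stops between the two vehicles (each non-empty) and, for each split, find the best tour for each vehicle:
  {P1} + {P2, P3, P4}: 28 + 36 = 64
  {P2} + {P1, P3, P4}: 22 + 36 = 58
  {P1, P2} + {P3, P4}: 30 + 36 = 66
  {P3} + {P1, P2, P4}: 20 + 33 = 53
  {P1, P3} + {P2, P4}: 33 + 33 = 66
  {P2, P3} + {P1, P4}: 25 + 31 = 56
  … (7 splits in total)
Best: vehicle 1 Depot → P3 → Depot = 20; vehicle 2 Depot → P2 → P1 → P4 → Depot = 33; combined 53.

Minimum combined distance: 53 m.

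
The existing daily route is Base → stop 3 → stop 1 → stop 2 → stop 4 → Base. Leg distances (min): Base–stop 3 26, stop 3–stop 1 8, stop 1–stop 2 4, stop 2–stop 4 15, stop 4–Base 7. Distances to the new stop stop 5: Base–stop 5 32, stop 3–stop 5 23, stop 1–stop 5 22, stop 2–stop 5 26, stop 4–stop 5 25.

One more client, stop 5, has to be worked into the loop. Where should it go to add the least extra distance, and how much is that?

Insertion cost between consecutive stops i–j is d(i,stop 5) + d(stop 5,j) − d(i,j):
  between Base and stop 3: 32 + 23 − 26 = 29
  between stop 3 and stop 1: 23 + 22 − 8 = 37
  between stop 1 and stop 2: 22 + 26 − 4 = 44
  between stop 2 and stop 4: 26 + 25 − 15 = 36
  between stop 4 and Base: 25 + 32 − 7 = 50
Cheapest insertion is between Base and stop 3, adding 29.
New total = 60 + 29 = 89.

Adding 29 min by placing stop 5 on the Base–stop 3 leg.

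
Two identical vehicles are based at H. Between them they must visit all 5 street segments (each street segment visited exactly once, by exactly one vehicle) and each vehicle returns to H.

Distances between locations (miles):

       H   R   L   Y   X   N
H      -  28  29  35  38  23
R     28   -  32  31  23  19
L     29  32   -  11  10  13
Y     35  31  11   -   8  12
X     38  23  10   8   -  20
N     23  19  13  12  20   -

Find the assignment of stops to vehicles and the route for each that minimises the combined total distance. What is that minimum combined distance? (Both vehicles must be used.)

Try each way of splitting the stops between the two vehicles (each non-empty) and, for each split, find the best tour for each vehicle:
  {R} + {L, Y, X, N}: 56 + 82 = 138
  {L} + {R, Y, X, N}: 58 + 94 = 152
  {R, L} + {Y, X, N}: 89 + 81 = 170
  {Y} + {R, L, X, N}: 70 + 97 = 167
  {R, Y} + {L, X, N}: 94 + 82 = 176
  {L, Y} + {R, X, N}: 75 + 94 = 169
  … (15 splits in total)
Best: vehicle 1 H → R → H = 56; vehicle 2 H → L → X → Y → N → H = 82; combined 138.

138 miles — the smallest possible combined total.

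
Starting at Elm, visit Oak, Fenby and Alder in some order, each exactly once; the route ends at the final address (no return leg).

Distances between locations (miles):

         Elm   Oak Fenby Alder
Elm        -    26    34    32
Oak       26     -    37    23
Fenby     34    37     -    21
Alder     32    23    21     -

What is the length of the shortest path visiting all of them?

Shortest open route: 70 miles.

There are 3! = 6 possible orderings.
Elm→Oak→Fenby→Alder: 26+37+21 = 84
Elm→Oak→Alder→Fenby: 26+23+21 = 70
Elm→Fenby→Oak→Alder: 34+37+23 = 94
Elm→Fenby→Alder→Oak: 34+21+23 = 78
Elm→Alder→Oak→Fenby: 32+23+37 = 92
Elm→Alder→Fenby→Oak: 32+21+37 = 90
The minimum is 70.
One shortest path: Elm → Oak → Alder → Fenby.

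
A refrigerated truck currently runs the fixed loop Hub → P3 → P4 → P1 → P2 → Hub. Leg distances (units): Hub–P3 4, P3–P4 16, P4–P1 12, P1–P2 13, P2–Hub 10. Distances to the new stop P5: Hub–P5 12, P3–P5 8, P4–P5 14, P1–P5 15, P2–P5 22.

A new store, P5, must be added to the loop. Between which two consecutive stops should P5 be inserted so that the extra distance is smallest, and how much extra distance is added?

Minimum extra distance: 6, inserting P5 between P3 and P4.

Insertion cost between consecutive stops i–j is d(i,P5) + d(P5,j) − d(i,j):
  between Hub and P3: 12 + 8 − 4 = 16
  between P3 and P4: 8 + 14 − 16 = 6
  between P4 and P1: 14 + 15 − 12 = 17
  between P1 and P2: 15 + 22 − 13 = 24
  between P2 and Hub: 22 + 12 − 10 = 24
Cheapest insertion is between P3 and P4, adding 6.
New total = 55 + 6 = 61.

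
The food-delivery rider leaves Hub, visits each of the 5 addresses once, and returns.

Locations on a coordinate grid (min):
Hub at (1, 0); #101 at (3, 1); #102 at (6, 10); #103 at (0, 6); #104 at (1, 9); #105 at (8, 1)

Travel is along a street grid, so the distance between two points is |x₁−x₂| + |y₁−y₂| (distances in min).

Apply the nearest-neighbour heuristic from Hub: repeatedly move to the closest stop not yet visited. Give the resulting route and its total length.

Total distance 36 min via the nearest-neighbour route Hub → #101 → #105 → #102 → #104 → #103 → Hub.

From Hub: distances to unvisited — #101=3, #103=7, #105=8, #104=9, #102=15. Nearest is #101 (3).
From #101: distances to unvisited — #105=5, #103=8, #104=10, #102=12. Nearest is #105 (5).
From #105: distances to unvisited — #102=11, #103=13, #104=15. Nearest is #102 (11).
From #102: distances to unvisited — #104=6, #103=10. Nearest is #104 (6).
From #104: distances to unvisited — #103=4. Nearest is #103 (4).
Return #103→Hub: 7.
Total = 3 + 5 + 11 + 6 + 4 + 7 = 36.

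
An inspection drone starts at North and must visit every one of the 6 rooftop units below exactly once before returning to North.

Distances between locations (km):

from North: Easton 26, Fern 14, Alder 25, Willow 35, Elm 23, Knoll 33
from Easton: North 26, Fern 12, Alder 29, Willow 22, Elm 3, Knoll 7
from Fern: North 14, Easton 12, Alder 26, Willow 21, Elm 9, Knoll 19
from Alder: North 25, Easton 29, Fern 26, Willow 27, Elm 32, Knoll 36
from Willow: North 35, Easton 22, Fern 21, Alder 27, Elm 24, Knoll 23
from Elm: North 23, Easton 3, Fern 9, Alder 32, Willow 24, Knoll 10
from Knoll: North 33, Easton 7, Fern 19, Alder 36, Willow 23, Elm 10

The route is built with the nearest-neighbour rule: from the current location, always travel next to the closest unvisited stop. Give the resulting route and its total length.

At North the remaining stops are Fern 14, Elm 23, Alder 25, Easton 26, Knoll 33, Willow 35; go to Fern.
At Fern the remaining stops are Elm 9, Easton 12, Knoll 19, Willow 21, Alder 26; go to Elm.
At Elm the remaining stops are Easton 3, Knoll 10, Willow 24, Alder 32; go to Easton.
At Easton the remaining stops are Knoll 7, Willow 22, Alder 29; go to Knoll.
At Knoll the remaining stops are Willow 23, Alder 36; go to Willow.
At Willow the remaining stops are Alder 27; go to Alder.
Return Alder→North: 25.
Total = 14 + 9 + 3 + 7 + 23 + 27 + 25 = 108.

108 km along North → Fern → Elm → Easton → Knoll → Willow → Alder → North.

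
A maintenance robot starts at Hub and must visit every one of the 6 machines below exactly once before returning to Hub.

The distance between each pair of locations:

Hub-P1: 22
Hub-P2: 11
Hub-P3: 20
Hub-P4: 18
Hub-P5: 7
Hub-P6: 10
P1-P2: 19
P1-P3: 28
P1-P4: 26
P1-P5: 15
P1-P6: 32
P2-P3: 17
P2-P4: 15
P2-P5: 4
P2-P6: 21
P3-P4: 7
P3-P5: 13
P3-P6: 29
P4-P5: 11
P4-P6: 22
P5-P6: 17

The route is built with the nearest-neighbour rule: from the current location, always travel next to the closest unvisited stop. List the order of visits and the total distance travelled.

Hub → [P5:7 / P6:10 / P2:11 / P4:18 / P3:20 / P1:22] → P5 (7)
P5 → [P2:4 / P4:11 / P3:13 / P1:15 / P6:17] → P2 (4)
P2 → [P4:15 / P3:17 / P1:19 / P6:21] → P4 (15)
P4 → [P3:7 / P6:22 / P1:26] → P3 (7)
P3 → [P1:28 / P6:29] → P1 (28)
P1 → [P6:32] → P6 (32)
Return P6→Hub: 10.
Total = 7 + 4 + 15 + 7 + 28 + 32 + 10 = 103.

Total distance 103 via the nearest-neighbour route Hub → P5 → P2 → P4 → P3 → P1 → P6 → Hub.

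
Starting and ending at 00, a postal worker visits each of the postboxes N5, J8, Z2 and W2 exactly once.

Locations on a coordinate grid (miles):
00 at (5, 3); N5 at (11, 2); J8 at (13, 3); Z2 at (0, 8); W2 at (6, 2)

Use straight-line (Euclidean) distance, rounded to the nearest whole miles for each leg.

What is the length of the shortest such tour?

Minimum total distance: 29 miles.

With 4 stops there are 4!/2 = 12 distinct round trips (a route and its reverse cost the same).
00-N5-J8-Z2-W2-00: 6+2+14+8+1 = 31
00-N5-J8-W2-Z2-00: 6+2+7+8+7 = 30
00-N5-Z2-J8-W2-00: 6+13+14+7+1 = 41
00-N5-Z2-W2-J8-00: 6+13+8+7+8 = 42
00-N5-W2-J8-Z2-00: 6+5+7+14+7 = 39
00-N5-W2-Z2-J8-00: 6+5+8+14+8 = 41
00-J8-N5-Z2-W2-00: 8+2+13+8+1 = 32
00-J8-N5-W2-Z2-00: 8+2+5+8+7 = 30
00-J8-Z2-N5-W2-00: 8+14+13+5+1 = 41
00-J8-W2-N5-Z2-00: 8+7+5+13+7 = 40
00-Z2-N5-J8-W2-00: 7+13+2+7+1 = 30
00-Z2-J8-N5-W2-00: 7+14+2+5+1 = 29
The minimum is 29.
One optimal route: 00 → Z2 → J8 → N5 → W2 → 00 (or its reverse).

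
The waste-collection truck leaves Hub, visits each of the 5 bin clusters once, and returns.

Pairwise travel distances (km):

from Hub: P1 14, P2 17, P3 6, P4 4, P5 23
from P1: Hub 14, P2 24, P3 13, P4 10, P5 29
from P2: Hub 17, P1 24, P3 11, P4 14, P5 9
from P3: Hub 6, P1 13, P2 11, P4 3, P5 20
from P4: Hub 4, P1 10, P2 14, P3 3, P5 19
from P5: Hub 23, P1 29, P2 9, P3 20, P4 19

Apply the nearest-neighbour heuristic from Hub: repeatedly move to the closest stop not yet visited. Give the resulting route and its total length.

At Hub the remaining stops are P4 4, P3 6, P1 14, P2 17, P5 23; go to P4.
At P4 the remaining stops are P3 3, P1 10, P2 14, P5 19; go to P3.
At P3 the remaining stops are P2 11, P1 13, P5 20; go to P2.
At P2 the remaining stops are P5 9, P1 24; go to P5.
At P5 the remaining stops are P1 29; go to P1.
Return P1→Hub: 14.
Total = 4 + 3 + 11 + 9 + 29 + 14 = 70.

Total distance 70 km via the nearest-neighbour route Hub → P4 → P3 → P2 → P5 → P1 → Hub.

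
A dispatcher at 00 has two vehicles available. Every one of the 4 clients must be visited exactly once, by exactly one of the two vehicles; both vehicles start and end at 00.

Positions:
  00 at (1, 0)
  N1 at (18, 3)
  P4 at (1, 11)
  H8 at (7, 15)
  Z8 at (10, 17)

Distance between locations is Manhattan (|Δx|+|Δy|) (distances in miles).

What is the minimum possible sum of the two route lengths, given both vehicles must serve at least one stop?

There are 2^3 − 1 = 7 ways to divide the 4 stops into two non-empty groups. For each, the best each vehicle can do is its own shortest tour through its group:
  {N1} + {P4, H8, Z8}: 40 + 52 = 92
  {P4} + {N1, H8, Z8}: 22 + 68 = 90
  {N1, P4} + {H8, Z8}: 56 + 52 = 108
  {H8} + {N1, P4, Z8}: 42 + 68 = 110
  {N1, H8} + {P4, Z8}: 64 + 52 = 116
  {P4, H8} + {N1, Z8}: 42 + 68 = 110
  … (7 splits in total)
Best: vehicle 1 00 → P4 → 00 = 22; vehicle 2 00 → N1 → Z8 → H8 → 00 = 68; combined 90.

Minimum combined distance: 90 miles.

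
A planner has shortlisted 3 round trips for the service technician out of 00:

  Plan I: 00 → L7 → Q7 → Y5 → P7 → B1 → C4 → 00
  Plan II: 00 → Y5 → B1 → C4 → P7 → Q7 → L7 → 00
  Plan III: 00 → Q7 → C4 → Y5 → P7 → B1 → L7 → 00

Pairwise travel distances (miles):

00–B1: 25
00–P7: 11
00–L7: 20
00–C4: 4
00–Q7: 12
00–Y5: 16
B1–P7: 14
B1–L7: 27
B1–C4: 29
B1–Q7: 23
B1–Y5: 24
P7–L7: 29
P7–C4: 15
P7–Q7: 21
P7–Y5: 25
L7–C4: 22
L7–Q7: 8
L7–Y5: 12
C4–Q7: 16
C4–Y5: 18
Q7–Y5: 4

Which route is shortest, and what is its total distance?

Plan I: 20 + 8 + 4 + 25 + 14 + 29 + 4 = 104
Plan II: 16 + 24 + 29 + 15 + 21 + 8 + 20 = 133
Plan III: 12 + 16 + 18 + 25 + 14 + 27 + 20 = 132

Shortest is Plan I, total 104 miles.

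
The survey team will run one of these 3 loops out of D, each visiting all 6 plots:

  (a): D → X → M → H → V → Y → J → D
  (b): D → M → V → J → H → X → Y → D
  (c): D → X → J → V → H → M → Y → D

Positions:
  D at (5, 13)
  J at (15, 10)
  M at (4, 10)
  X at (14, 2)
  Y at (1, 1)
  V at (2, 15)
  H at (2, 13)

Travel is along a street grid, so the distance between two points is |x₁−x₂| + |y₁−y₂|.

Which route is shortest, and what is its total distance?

(a): 20 + 18 + 5 + 2 + 15 + 23 + 13 = 96
(b): 4 + 7 + 18 + 16 + 23 + 14 + 16 = 98
(c): 20 + 9 + 18 + 2 + 5 + 12 + 16 = 82

Shortest is (c), total 82.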